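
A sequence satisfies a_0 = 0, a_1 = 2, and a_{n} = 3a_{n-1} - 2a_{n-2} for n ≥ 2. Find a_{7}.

254

The ordinary generating function has denominator 1 - 3t + 2t^2.
Iterating the recurrence: a_0,…,a_{7} = 0, 2, 6, 14, 30, 62, 126, 254.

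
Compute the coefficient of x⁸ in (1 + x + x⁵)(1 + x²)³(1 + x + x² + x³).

(1 + x + x⁵) has coefficients 1,1,0,0,0,1 for degrees 0…5.
(1 + x²)³ has coefficients 1,0,3,0,3,0,1,0,0 for degrees 0…8.
Finally multiplying by (1 + x + x² + x³), the product of all factors after the first has coefficients 1,1,4,4,6,6,4,4,1 for degrees 0…8.
[x⁸] = 1·1 + 1·4 + 1·4 = 9.

9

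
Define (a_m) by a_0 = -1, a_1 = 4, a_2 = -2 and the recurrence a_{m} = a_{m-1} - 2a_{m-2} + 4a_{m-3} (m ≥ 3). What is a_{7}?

-70

The ordinary generating function has denominator 1 - z + 2z^2 - 4z^3.
Iterating the recurrence: a_0,…,a_{7} = -1, 4, -2, -14, 6, 26, -42, -70.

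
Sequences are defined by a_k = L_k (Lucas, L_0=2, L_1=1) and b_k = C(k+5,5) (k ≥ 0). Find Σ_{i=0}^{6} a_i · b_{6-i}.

2009

This is [x^6] in the product of the two ordinary generating functions.
Σ = 2·462 + 1·252 + 3·126 + 4·56 + 7·21 + 11·6 + 18·1 = 2009.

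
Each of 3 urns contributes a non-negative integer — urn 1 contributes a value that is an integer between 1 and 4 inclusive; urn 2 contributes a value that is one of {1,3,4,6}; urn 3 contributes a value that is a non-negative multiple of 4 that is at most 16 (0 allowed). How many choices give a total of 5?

The generating function for the choices is (y + y² + y³ + y⁴)·(y + y³ + y⁴ + y⁶)·(1 + y⁴ + y⁸ + y¹² + y¹⁶); the count is [y⁵].
(y + y² + y³ + y⁴) has coefficients 0,1,1,1,1 for degrees 0…4.
(y + y³ + y⁴ + y⁶) has coefficients 0,1,0,1,1,0 for degrees 0…5.
Finally multiplying by (1 + y⁴ + y⁸ + y¹² + y¹⁶), the product of all factors after the first has coefficients 0,1,0,1,1,1 for degrees 0…5.
[y⁵] = 1·1 + 1·1 + 1·0 + 1·1 = 3.

3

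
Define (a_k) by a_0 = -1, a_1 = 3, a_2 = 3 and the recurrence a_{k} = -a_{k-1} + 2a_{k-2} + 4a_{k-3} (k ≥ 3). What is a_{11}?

The ordinary generating function has denominator 1 + x - 2x^2 - 4x^3.
Iterating the recurrence: a_0,…,a_{11} = -1, 3, 3, -1, 19, -9, 43, 15, 35, 167, -37, 511.

511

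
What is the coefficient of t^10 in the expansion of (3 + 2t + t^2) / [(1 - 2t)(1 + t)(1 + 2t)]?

3754

Partial fractions give a closed form: a_n = (17/12)·2^n + (-2/3)·(-1)^n + (9/4)·(-2)^n.
At n = 10: a_10 = 3754.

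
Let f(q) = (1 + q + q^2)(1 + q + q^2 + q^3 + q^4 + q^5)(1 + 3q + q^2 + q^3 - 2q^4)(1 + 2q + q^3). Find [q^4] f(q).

(1 + q + q^2) has coefficients 1,1,1 for degrees 0…2.
(1 + q + q^2 + q^3 + q^4 + q^5) has coefficients 1,1,1,1,1 for degrees 0…4.
Multiplying by (1 + 3q + q^2 + q^3 - 2q^4) gives running coefficients 1,4,5,6,4 for degrees 0…4.
Finally multiplying by (1 + 2q + q^3), the product of all factors after the first has coefficients 1,6,13,17,20 for degrees 0…4.
[q^4] = 1·20 + 1·17 + 1·13 = 50.

50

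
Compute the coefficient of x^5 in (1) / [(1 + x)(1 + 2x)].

-63

Partial fractions give a closed form: a_n = (-1)·(-1)^n + (2)·(-2)^n.
At n = 5: a_5 = -63.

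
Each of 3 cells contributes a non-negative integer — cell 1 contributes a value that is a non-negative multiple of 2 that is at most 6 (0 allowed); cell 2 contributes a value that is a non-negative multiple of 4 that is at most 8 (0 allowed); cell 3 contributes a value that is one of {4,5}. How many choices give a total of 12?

The generating function for the choices is (1 + x^2 + x^4 + x^6)·(1 + x^4 + x^8)·(x^4 + x^5); the count is [x^12].
(1 + x^2 + x^4 + x^6) has coefficients 1,0,1,0,1,0,1 for degrees 0…6.
(1 + x^4 + x^8) has coefficients 1,0,0,0,1,0,0,0,1,0,0,0,0 for degrees 0…12.
Finally multiplying by (x^4 + x^5), the product of all factors after the first has coefficients 0,0,0,0,1,1,0,0,1,1,0,0,1 for degrees 0…12.
[x^12] = 1·1 + 1·0 + 1·1 + 1·0 = 2.

2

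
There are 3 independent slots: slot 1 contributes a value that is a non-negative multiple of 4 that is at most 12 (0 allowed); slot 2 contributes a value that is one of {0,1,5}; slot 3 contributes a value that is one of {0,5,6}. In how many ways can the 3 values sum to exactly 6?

The generating function for the choices is (1 + q^4 + q^8 + q^12)·(1 + q + q^5)·(1 + q^5 + q^6); the count is [q^6].
(1 + q^4 + q^8 + q^12) has coefficients 1,0,0,0,1,0,0 for degrees 0…6.
(1 + q + q^5) has coefficients 1,1,0,0,0,1,0 for degrees 0…6.
Finally multiplying by (1 + q^5 + q^6), the product of all factors after the first has coefficients 1,1,0,0,0,2,2 for degrees 0…6.
[q^6] = 1·2 + 1·0 = 2.

2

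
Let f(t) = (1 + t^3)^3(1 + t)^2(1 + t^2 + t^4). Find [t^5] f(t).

(1 + t^3)^3 has coefficients 1,0,0,3,0,0 for degrees 0…5.
(1 + t)^2 has coefficients 1,2,1,0,0,0 for degrees 0…5.
Finally multiplying by (1 + t^2 + t^4), the product of all factors after the first has coefficients 1,2,2,2,2,2 for degrees 0…5.
[t^5] = 1·2 + 3·2 = 8.

8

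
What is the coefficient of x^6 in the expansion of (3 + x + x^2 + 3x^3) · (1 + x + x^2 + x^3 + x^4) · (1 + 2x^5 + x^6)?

15

(3 + x + x^2 + 3x^3) has coefficients 3,1,1,3 for degrees 0…3.
(1 + x + x^2 + x^3 + x^4) has coefficients 1,1,1,1,1,0,0 for degrees 0…6.
Finally multiplying by (1 + 2x^5 + x^6), the product of all factors after the first has coefficients 1,1,1,1,1,2,3 for degrees 0…6.
[x^6] = 3·3 + 1·2 + 1·1 + 3·1 = 15.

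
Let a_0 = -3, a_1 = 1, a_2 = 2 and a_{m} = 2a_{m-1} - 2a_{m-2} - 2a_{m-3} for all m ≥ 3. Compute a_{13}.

The ordinary generating function has denominator 1 - 2x + 2x^2 + 2x^3.
Iterating the recurrence: a_0,…,a_{13} = -3, 1, 2, 8, 10, 0, -36, -92, -112, 32, 472, 1104, 1200, -752.

-752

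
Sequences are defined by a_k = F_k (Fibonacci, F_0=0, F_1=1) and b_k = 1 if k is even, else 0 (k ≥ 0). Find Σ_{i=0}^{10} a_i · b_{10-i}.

Write out a_i and b_{10-i} for i = 0,…,10 and sum the products.
Σ = 0·1 + 1·0 + 1·1 + 2·0 + 3·1 + 5·0 + 8·1 + 13·0 + 21·1 + 34·0 + 55·1 = 88.

88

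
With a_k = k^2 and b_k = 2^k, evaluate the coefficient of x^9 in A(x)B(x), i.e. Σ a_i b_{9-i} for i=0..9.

2949

This is [x^9] in the product of the two ordinary generating functions.
Σ = 0·512 + 1·256 + 4·128 + 9·64 + 16·32 + 25·16 + 36·8 + 49·4 + 64·2 + 81·1 = 2949.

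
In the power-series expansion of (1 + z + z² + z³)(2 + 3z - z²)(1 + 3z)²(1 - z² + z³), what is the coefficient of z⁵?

26

(1 + z + z² + z³) has coefficients 1,1,1,1 for degrees 0…3.
(2 + 3z - z²) has coefficients 2,3,-1,0,0,0 for degrees 0…5.
Multiplying by (1 + 3z)² gives running coefficients 2,15,35,21,-9,0 for degrees 0…5.
Finally multiplying by (1 - z² + z³), the product of all factors after the first has coefficients 2,15,33,8,-29,14 for degrees 0…5.
[z⁵] = 1·14 + 1·(-29) + 1·8 + 1·33 = 26.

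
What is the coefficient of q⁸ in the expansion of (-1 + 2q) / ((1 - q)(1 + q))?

-1

The denominator gives the recurrence a_n = a_(n−2) for n ≥ 2; the numerator fixes a_0 = -1, a_1 = 2.
Iterating: -1, 2, -1, 2, -1, 2, -1, 2, -1, so a_8 = -1.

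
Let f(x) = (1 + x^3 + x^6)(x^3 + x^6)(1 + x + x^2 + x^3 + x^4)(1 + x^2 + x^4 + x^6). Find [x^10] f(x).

10

(1 + x^3 + x^6) has coefficients 1,0,0,1,0,0,1 for degrees 0…6.
(x^3 + x^6) has coefficients 0,0,0,1,0,0,1,0,0,0,0 for degrees 0…10.
Multiplying by (1 + x + x^2 + x^3 + x^4) gives running coefficients 0,0,0,1,1,1,2,2,1,1,1 for degrees 0…10.
Finally multiplying by (1 + x^2 + x^4 + x^6), the product of all factors after the first has coefficients 0,0,0,1,1,2,3,4,4,5,5 for degrees 0…10.
[x^10] = 1·5 + 1·4 + 1·1 = 10.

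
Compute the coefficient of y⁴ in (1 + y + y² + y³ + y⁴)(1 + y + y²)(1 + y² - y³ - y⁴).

3

(1 + y + y² + y³ + y⁴) has coefficients 1,1,1,1,1 for degrees 0…4.
(1 + y + y²) has coefficients 1,1,1,0,0 for degrees 0…4.
Finally multiplying by (1 + y² - y³ - y⁴), the product of all factors after the first has coefficients 1,1,2,0,-1 for degrees 0…4.
[y⁴] = 1·(-1) + 1·0 + 1·2 + 1·1 + 1·1 = 3.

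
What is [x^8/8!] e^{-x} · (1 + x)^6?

-887

The EGF product rule gives c_8 = Σ_{k_1+k_2=8} C(8; k_1,k_2) · ∏ g_i(k_i), where e^{-x} gives (-1)^k; (1+x)^6 gives the falling factorial (6)_k.
g_1(k) for k = 0…8: 1, -1, 1, -1, 1, -1, 1, -1, 1.
g_2(k) for k = 0…8: 1, 6, 30, 120, 360, 720, 720, 0, 0.
c_8 = Σ_k C(8,k)·g_1(k)·g_2(8−k) = 28·1·720 + 56·(-1)·720 + 70·1·360 + 56·(-1)·120 + 28·1·30 + 8·(-1)·6 + 1·1·1 = 20160 − 40320 + 25200 − 6720 + 840 − 48 + 1 = -887.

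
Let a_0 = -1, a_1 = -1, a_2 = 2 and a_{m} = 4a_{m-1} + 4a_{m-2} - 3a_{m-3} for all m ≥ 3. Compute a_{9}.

The ordinary generating function has denominator 1 - 4z - 4z^2 + 3z^3.
Iterating the recurrence: a_0,…,a_{9} = -1, -1, 2, 7, 39, 178, 847, 3983, 18786, 88535.

88535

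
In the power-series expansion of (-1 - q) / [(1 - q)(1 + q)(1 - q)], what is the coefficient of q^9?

The denominator gives the recurrence a_n = a_(n−1) + a_(n−2) − a_(n−3) for n ≥ 3; the numerator fixes a_0 = -1, a_1 = -2, a_2 = -3.
Iterating: -1, -2, -3, -4, -5, -6, -7, -8, -9, -10, so a_9 = -10.

-10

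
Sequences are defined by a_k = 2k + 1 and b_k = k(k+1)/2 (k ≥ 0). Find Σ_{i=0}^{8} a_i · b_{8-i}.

540

Write out a_i and b_{8-i} for i = 0,…,8 and sum the products.
Σ = 1·36 + 3·28 + 5·21 + 7·15 + 9·10 + 11·6 + 13·3 + 15·1 + 17·0 = 540.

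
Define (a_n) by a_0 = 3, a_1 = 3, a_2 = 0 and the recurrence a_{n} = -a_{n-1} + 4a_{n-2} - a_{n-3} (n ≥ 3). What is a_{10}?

The ordinary generating function has denominator 1 + z - 4z^2 + z^3.
Iterating the recurrence: a_0,…,a_{10} = 3, 3, 0, 9, -12, 48, -105, 309, -777, 2118, -5535.

-5535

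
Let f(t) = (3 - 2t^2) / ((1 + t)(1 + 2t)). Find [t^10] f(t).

The denominator gives the recurrence a_n = −3a_(n−1) − 2a_(n−2) for n ≥ 3; the numerator fixes a_0 = 3, a_1 = -9, a_2 = 19.
Iterating: 3, -9, 19, -39, 79, -159, 319, -639, 1279, -2559, 5119, so a_10 = 5119.

5119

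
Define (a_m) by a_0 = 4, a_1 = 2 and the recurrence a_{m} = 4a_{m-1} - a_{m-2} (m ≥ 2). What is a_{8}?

The ordinary generating function has denominator 1 - 4t + t^2.
Iterating the recurrence: a_0,…,a_{8} = 4, 2, 4, 14, 52, 194, 724, 2702, 10084.

10084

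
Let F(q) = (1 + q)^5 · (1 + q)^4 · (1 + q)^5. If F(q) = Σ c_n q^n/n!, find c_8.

121080960

The EGF product rule gives c_8 = Σ_{k_1+k_2+k_3=8} C(8; k_1,k_2,k_3) · ∏ g_i(k_i), where (1+q)^5 gives the falling factorial (5)_k; (1+q)^4 gives the falling factorial (4)_k; (1+q)^5 gives the falling factorial (5)_k.
g_1(k) for k = 0…8: 1, 5, 20, 60, 120, 120, 0, 0, 0.
g_2(k) for k = 0…8: 1, 4, 12, 24, 24, 0, 0, 0, 0.
g_3(k) for k = 0…8: 1, 5, 20, 60, 120, 120, 0, 0, 0.
First combine the last two factors: h(k) = Σ_j C(k,j)·g_2(j)·g_3(k−j) for k = 0…8: 1, 9, 72, 504, 3024, 15120, 60480, 181440, 362880.
c_8 = Σ_k C(8,k)·g_1(k)·h(8−k) = 1·1·362880 + 8·5·181440 + 28·20·60480 + 56·60·15120 + 70·120·3024 + 56·120·504 = 362880 + 7257600 + 33868800 + 50803200 + 25401600 + 3386880 = 121080960.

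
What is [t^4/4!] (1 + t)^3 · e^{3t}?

801

The EGF product rule gives c_4 = Σ_{k_1+k_2=4} C(4; k_1,k_2) · ∏ g_i(k_i), where (1+t)^3 gives the falling factorial (3)_k; e^{3t} gives (3)^k.
g_1(k) for k = 0…4: 1, 3, 6, 6, 0.
g_2(k) for k = 0…4: 1, 3, 9, 27, 81.
c_4 = Σ_k C(4,k)·g_1(k)·g_2(4−k) = 1·1·81 + 4·3·27 + 6·6·9 + 4·6·3 = 81 + 324 + 324 + 72 = 801.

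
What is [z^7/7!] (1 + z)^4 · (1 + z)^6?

604800

The EGF product rule gives c_7 = Σ_{k_1+k_2=7} C(7; k_1,k_2) · ∏ g_i(k_i), where (1+z)^4 gives the falling factorial (4)_k; (1+z)^6 gives the falling factorial (6)_k.
g_1(k) for k = 0…7: 1, 4, 12, 24, 24, 0, 0, 0.
g_2(k) for k = 0…7: 1, 6, 30, 120, 360, 720, 720, 0.
c_7 = Σ_k C(7,k)·g_1(k)·g_2(7−k) = 7·4·720 + 21·12·720 + 35·24·360 + 35·24·120 = 20160 + 181440 + 302400 + 100800 = 604800.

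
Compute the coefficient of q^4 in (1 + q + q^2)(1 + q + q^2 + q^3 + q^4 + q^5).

3

(1 + q + q^2) has coefficients 1,1,1 for degrees 0…2.
(1 + q + q^2 + q^3 + q^4 + q^5) has coefficients 1,1,1,1,1 for degrees 0…4.
[q^4] = 1·1 + 1·1 + 1·1 = 3.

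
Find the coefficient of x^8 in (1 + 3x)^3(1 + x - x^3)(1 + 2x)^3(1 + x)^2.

-773

(1 + 3x)^3 has coefficients 1,9,27,27 for degrees 0…3.
(1 + x - x^3) has coefficients 1,1,0,-1,0,0,0,0,0 for degrees 0…8.
Multiplying by (1 + 2x)^3 gives running coefficients 1,7,18,19,2,-12,-8,0,0 for degrees 0…8.
Finally multiplying by (1 + x)^2, the product of all factors after the first has coefficients 1,9,33,62,58,11,-30,-28,-8 for degrees 0…8.
[x^8] = 1·(-8) + 9·(-28) + 27·(-30) + 27·11 = -773.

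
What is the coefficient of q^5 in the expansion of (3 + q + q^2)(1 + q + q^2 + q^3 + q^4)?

(3 + q + q^2) has coefficients 3,1,1 for degrees 0…2.
(1 + q + q^2 + q^3 + q^4) has coefficients 1,1,1,1,1,0 for degrees 0…5.
[q^5] = 3·0 + 1·1 + 1·1 = 2.

2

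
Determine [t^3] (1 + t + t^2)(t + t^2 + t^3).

(1 + t + t^2) has coefficients 1,1,1 for degrees 0…2.
(t + t^2 + t^3) has coefficients 0,1,1,1 for degrees 0…3.
[t^3] = 1·1 + 1·1 + 1·1 = 3.

3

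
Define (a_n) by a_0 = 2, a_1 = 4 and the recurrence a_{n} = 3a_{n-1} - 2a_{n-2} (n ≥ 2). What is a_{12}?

8192

The ordinary generating function has denominator 1 - 3x + 2x^2.
Iterating the recurrence: a_0,…,a_{12} = 2, 4, 8, 16, 32, 64, 128, 256, 512, 1024, 2048, 4096, 8192.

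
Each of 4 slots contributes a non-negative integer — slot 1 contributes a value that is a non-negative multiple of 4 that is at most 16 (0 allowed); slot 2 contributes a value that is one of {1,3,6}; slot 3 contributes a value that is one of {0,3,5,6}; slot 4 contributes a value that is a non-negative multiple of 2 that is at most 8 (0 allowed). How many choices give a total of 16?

14

The generating function for the choices is (1 + x⁴ + x⁸ + x¹² + x¹⁶)·(x + x³ + x⁶)·(1 + x³ + x⁵ + x⁶)·(1 + x² + x⁴ + x⁶ + x⁸); the count is [x¹⁶].
(1 + x⁴ + x⁸ + x¹² + x¹⁶) has coefficients 1,0,0,0,1,0,0,0,1,0,0,0,1,0,0,0,1 for degrees 0…16.
(x + x³ + x⁶) has coefficients 0,1,0,1,0,0,1,0,0,0,0,0,0,0,0,0,0 for degrees 0…16.
Multiplying by (1 + x³ + x⁵ + x⁶) gives running coefficients 0,1,0,1,1,0,3,1,1,2,0,1,1,0,0,0,0 for degrees 0…16.
Finally multiplying by (1 + x² + x⁴ + x⁶ + x⁸), the product of all factors after the first has coefficients 0,1,0,2,1,2,4,3,5,5,5,5,6,4,5,4,2 for degrees 0…16.
[x¹⁶] = 1·2 + 1·6 + 1·5 + 1·1 + 1·0 = 14.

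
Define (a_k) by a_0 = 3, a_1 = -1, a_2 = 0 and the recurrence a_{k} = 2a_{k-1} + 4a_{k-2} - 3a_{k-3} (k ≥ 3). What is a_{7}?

-821

The ordinary generating function has denominator 1 - 2x - 4x^2 + 3x^3.
Iterating the recurrence: a_0,…,a_{7} = 3, -1, 0, -13, -23, -98, -249, -821.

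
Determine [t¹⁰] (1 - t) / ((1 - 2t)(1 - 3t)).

117074

The denominator gives the recurrence a_n = 5a_(n−1) − 6a_(n−2) for n ≥ 3; the numerator fixes a_0 = 1, a_1 = 4, a_2 = 14.
Iterating: 1, 4, 14, 46, 146, 454, 1394, 4246, 12866, 38854, 117074, so a_10 = 117074.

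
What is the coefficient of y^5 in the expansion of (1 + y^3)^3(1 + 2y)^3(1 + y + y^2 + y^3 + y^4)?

83

(1 + y^3)^3 has coefficients 1,0,0,3,0,0 for degrees 0…5.
(1 + 2y)^3 has coefficients 1,6,12,8,0,0 for degrees 0…5.
Finally multiplying by (1 + y + y^2 + y^3 + y^4), the product of all factors after the first has coefficients 1,7,19,27,27,26 for degrees 0…5.
[y^5] = 1·26 + 3·19 = 83.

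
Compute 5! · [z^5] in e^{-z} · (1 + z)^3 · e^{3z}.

992

The EGF product rule gives c_5 = Σ_{k_1+k_2+k_3=5} C(5; k_1,k_2,k_3) · ∏ g_i(k_i), where e^{-z} gives (-1)^k; (1+z)^3 gives the falling factorial (3)_k; e^{3z} gives (3)^k.
g_1(k) for k = 0…5: 1, -1, 1, -1, 1, -1.
g_2(k) for k = 0…5: 1, 3, 6, 6, 0, 0.
g_3(k) for k = 0…5: 1, 3, 9, 27, 81, 243.
First combine the last two factors: h(k) = Σ_j C(k,j)·g_2(j)·g_3(k−j) for k = 0…5: 1, 6, 33, 168, 801, 3618.
c_5 = Σ_k C(5,k)·g_1(k)·h(5−k) = 1·1·3618 + 5·(-1)·801 + 10·1·168 + 10·(-1)·33 + 5·1·6 + 1·(-1)·1 = 3618 − 4005 + 1680 − 330 + 30 − 1 = 992.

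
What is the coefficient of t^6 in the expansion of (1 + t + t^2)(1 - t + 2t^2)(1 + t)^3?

(1 + t + t^2) has coefficients 1,1,1 for degrees 0…2.
(1 - t + 2t^2) has coefficients 1,-1,2,0,0,0,0 for degrees 0…6.
Finally multiplying by (1 + t)^3, the product of all factors after the first has coefficients 1,2,2,4,5,2,0 for degrees 0…6.
[t^6] = 1·0 + 1·2 + 1·5 = 7.

7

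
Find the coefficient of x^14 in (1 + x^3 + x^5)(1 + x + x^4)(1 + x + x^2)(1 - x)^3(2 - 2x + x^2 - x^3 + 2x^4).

-14

(1 + x^3 + x^5) has coefficients 1,0,0,1,0,1 for degrees 0…5.
(1 + x + x^4) has coefficients 1,1,0,0,1,0,0,0,0,0,0,0,0,0,0 for degrees 0…14.
Multiplying by (1 + x + x^2) gives running coefficients 1,2,2,1,1,1,1,0,0,0,0,0,0,0,0 for degrees 0…14.
Multiplying by (1 - x)^3 gives running coefficients 1,-1,-1,0,2,-1,0,-1,2,-1,0,0,0,0,0 for degrees 0…14.
Finally multiplying by (2 - 2x + x^2 - x^3 + 2x^4), the product of all factors after the first has coefficients 2,-4,1,0,6,-7,2,-5,11,-9,5,-5,5,-2,0 for degrees 0…14.
[x^14] = 1·0 + 1·(-5) + 1·(-9) = -14.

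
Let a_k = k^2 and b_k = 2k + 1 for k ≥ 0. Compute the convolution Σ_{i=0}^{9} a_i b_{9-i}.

The convolution is the x^9 coefficient of A(x)B(x).
Σ = 0·19 + 1·17 + 4·15 + 9·13 + 16·11 + 25·9 + 36·7 + 49·5 + 64·3 + 81·1 = 1365.

1365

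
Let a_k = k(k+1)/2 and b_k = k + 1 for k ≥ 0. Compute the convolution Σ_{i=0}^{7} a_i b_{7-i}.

210

Write out a_i and b_{7-i} for i = 0,…,7 and sum the products.
Σ = 0·8 + 1·7 + 3·6 + 6·5 + 10·4 + 15·3 + 21·2 + 28·1 = 210.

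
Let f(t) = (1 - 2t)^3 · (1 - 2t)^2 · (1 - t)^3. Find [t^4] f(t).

(1 - 2t)^3 has coefficients 1,-6,12,-8 for degrees 0…3.
(1 - 2t)^2 has coefficients 1,-4,4,0,0 for degrees 0…4.
Finally multiplying by (1 - t)^3, the product of all factors after the first has coefficients 1,-7,19,-25,16 for degrees 0…4.
[t^4] = 1·16 − 6·(-25) + 12·19 − 8·(-7) = 450.

450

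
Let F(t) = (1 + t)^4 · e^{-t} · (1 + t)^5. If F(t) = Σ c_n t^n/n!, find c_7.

-14050

The EGF product rule gives c_7 = Σ_{k_1+k_2+k_3=7} C(7; k_1,k_2,k_3) · ∏ g_i(k_i), where (1+t)^4 gives the falling factorial (4)_k; e^{-t} gives (-1)^k; (1+t)^5 gives the falling factorial (5)_k.
g_1(k) for k = 0…7: 1, 4, 12, 24, 24, 0, 0, 0.
g_2(k) for k = 0…7: 1, -1, 1, -1, 1, -1, 1, -1.
g_3(k) for k = 0…7: 1, 5, 20, 60, 120, 120, 0, 0.
First combine the last two factors: h(k) = Σ_j C(k,j)·g_2(j)·g_3(k−j) for k = 0…7: 1, 4, 11, 14, -19, -56, 151, 34.
c_7 = Σ_k C(7,k)·g_1(k)·h(7−k) = 1·1·34 + 7·4·151 + 21·12·(-56) + 35·24·(-19) + 35·24·14 = 34 + 4228 − 14112 − 15960 + 11760 = -14050.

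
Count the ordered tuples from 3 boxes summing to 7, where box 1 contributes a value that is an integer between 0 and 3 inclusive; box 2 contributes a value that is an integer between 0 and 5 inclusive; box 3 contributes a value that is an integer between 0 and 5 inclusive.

20

The generating function for the choices is (1 + z + z² + z³)·(1 + z + z² + z³ + z⁴ + z⁵)·(1 + z + z² + z³ + z⁴ + z⁵); the count is [z⁷].
(1 + z + z² + z³) has coefficients 1,1,1,1 for degrees 0…3.
(1 + z + z² + z³ + z⁴ + z⁵) has coefficients 1,1,1,1,1,1,0,0 for degrees 0…7.
Finally multiplying by (1 + z + z² + z³ + z⁴ + z⁵), the product of all factors after the first has coefficients 1,2,3,4,5,6,5,4 for degrees 0…7.
[z⁷] = 1·4 + 1·5 + 1·6 + 1·5 = 20.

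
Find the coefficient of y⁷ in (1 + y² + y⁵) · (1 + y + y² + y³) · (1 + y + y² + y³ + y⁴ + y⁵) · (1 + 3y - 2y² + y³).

(1 + y² + y⁵) has coefficients 1,0,1,0,0,1 for degrees 0…5.
(1 + y + y² + y³) has coefficients 1,1,1,1,0,0,0,0 for degrees 0…7.
Multiplying by (1 + y + y² + y³ + y⁴ + y⁵) gives running coefficients 1,2,3,4,4,4,3,2 for degrees 0…7.
Finally multiplying by (1 + 3y - 2y² + y³), the product of all factors after the first has coefficients 1,5,7,10,12,11,11,7 for degrees 0…7.
[y⁷] = 1·7 + 1·11 + 1·7 = 25.

25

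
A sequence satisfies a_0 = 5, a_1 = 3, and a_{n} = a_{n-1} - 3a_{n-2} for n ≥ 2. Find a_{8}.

-300

The ordinary generating function has denominator 1 - t + 3t^2.
Iterating the recurrence: a_0,…,a_{8} = 5, 3, -12, -21, 15, 78, 33, -201, -300.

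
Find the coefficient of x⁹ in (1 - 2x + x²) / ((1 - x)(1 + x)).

The denominator gives the recurrence a_n = a_(n−2) for n ≥ 3; the numerator fixes a_0 = 1, a_1 = -2, a_2 = 2.
Iterating: 1, -2, 2, -2, 2, -2, 2, -2, 2, -2, so a_9 = -2.

-2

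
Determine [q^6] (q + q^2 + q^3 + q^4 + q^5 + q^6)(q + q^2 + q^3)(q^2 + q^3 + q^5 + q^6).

(q + q^2 + q^3 + q^4 + q^5 + q^6) has coefficients 0,1,1,1,1,1,1 for degrees 0…6.
(q + q^2 + q^3) has coefficients 0,1,1,1,0,0,0 for degrees 0…6.
Finally multiplying by (q^2 + q^3 + q^5 + q^6), the product of all factors after the first has coefficients 0,0,0,1,2,2,2 for degrees 0…6.
[q^6] = 1·2 + 1·2 + 1·1 + 1·0 + 1·0 + 1·0 = 5.

5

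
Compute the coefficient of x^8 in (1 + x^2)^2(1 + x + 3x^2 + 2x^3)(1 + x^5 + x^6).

(1 + x^2)^2 has coefficients 1,0,2,0,1 for degrees 0…4.
(1 + x + 3x^2 + 2x^3) has coefficients 1,1,3,2,0,0,0,0,0 for degrees 0…8.
Finally multiplying by (1 + x^5 + x^6), the product of all factors after the first has coefficients 1,1,3,2,0,1,2,4,5 for degrees 0…8.
[x^8] = 1·5 + 2·2 + 1·0 = 9.

9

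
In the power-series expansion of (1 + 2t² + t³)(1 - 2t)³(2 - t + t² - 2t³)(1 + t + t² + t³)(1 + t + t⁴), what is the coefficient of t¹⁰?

(1 + 2t² + t³) has coefficients 1,0,2,1 for degrees 0…3.
(1 - 2t)³ has coefficients 1,-6,12,-8,0,0,0,0,0,0,0 for degrees 0…10.
Multiplying by (2 - t + t² - 2t³) gives running coefficients 2,-13,31,-36,32,-32,16,0,0,0,0 for degrees 0…10.
Multiplying by (1 + t + t² + t³) gives running coefficients 2,-11,20,-16,14,-5,-20,16,-16,16,0 for degrees 0…10.
Finally multiplying by (1 + t + t⁴), the product of all factors after the first has coefficients 2,-9,9,4,0,-2,-5,-20,14,-5,-4 for degrees 0…10.
[t¹⁰] = 1·(-4) + 2·14 + 1·(-20) = 4.

4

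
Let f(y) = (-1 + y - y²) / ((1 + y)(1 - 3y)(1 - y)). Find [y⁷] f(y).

-1913

Partial fractions give a closed form: a_n = (-3/8)·(-1)^n + (-7/8)·3^n + (1/4)·1^n.
At n = 7: a_7 = -1913.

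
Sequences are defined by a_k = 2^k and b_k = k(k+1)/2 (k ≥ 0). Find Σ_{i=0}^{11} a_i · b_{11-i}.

The convolution is the t^11 coefficient of A(t)B(t).
Σ = 1·66 + 2·55 + 4·45 + 8·36 + 16·28 + 32·21 + 64·15 + 128·10 + 256·6 + 512·3 + 1024·1 + 2048·0 = 8100.

8100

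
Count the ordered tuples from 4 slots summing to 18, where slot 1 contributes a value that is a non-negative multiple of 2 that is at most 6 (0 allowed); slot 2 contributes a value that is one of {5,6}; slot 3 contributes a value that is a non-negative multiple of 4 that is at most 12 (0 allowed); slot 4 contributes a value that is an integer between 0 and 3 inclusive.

The generating function for the choices is (1 + x² + x⁴ + x⁶)·(x⁵ + x⁶)·(1 + x⁴ + x⁸ + x¹²)·(1 + x + x² + x³); the count is [x¹⁸].
(1 + x² + x⁴ + x⁶) has coefficients 1,0,1,0,1,0,1 for degrees 0…6.
(x⁵ + x⁶) has coefficients 0,0,0,0,0,1,1,0,0,0,0,0,0,0,0,0,0,0,0 for degrees 0…18.
Multiplying by (1 + x⁴ + x⁸ + x¹²) gives running coefficients 0,0,0,0,0,1,1,0,0,1,1,0,0,1,1,0,0,1,1 for degrees 0…18.
Finally multiplying by (1 + x + x² + x³), the product of all factors after the first has coefficients 0,0,0,0,0,1,2,2,2,2,2,2,2,2,2,2,2,2,2 for degrees 0…18.
[x¹⁸] = 1·2 + 1·2 + 1·2 + 1·2 = 8.

8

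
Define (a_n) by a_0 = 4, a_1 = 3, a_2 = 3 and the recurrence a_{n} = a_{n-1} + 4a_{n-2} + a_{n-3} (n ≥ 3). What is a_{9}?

5223

The ordinary generating function has denominator 1 - z - 4z^2 - z^3.
Iterating the recurrence: a_0,…,a_{9} = 4, 3, 3, 19, 34, 113, 268, 754, 1939, 5223.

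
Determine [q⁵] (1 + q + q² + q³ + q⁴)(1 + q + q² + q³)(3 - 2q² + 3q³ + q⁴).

12

(1 + q + q² + q³ + q⁴) has coefficients 1,1,1,1,1 for degrees 0…4.
(1 + q + q² + q³) has coefficients 1,1,1,1,0,0 for degrees 0…5.
Finally multiplying by (3 - 2q² + 3q³ + q⁴), the product of all factors after the first has coefficients 3,3,1,4,2,2 for degrees 0…5.
[q⁵] = 1·2 + 1·2 + 1·4 + 1·1 + 1·3 = 12.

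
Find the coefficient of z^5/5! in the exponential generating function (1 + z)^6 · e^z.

4051

The EGF product rule gives c_5 = Σ_{k_1+k_2=5} C(5; k_1,k_2) · ∏ g_i(k_i), where (1+z)^6 gives the falling factorial (6)_k; e^z gives (1)^k.
g_1(k) for k = 0…5: 1, 6, 30, 120, 360, 720.
g_2(k) for k = 0…5: 1, 1, 1, 1, 1, 1.
c_5 = Σ_k C(5,k)·g_1(k)·g_2(5−k) = 1·1·1 + 5·6·1 + 10·30·1 + 10·120·1 + 5·360·1 + 1·720·1 = 1 + 30 + 300 + 1200 + 1800 + 720 = 4051.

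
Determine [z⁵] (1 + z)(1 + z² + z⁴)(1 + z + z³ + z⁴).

4

(1 + z) has coefficients 1,1 for degrees 0…1.
(1 + z² + z⁴) has coefficients 1,0,1,0,1,0 for degrees 0…5.
Finally multiplying by (1 + z + z³ + z⁴), the product of all factors after the first has coefficients 1,1,1,2,2,2 for degrees 0…5.
[z⁵] = 1·2 + 1·2 = 4.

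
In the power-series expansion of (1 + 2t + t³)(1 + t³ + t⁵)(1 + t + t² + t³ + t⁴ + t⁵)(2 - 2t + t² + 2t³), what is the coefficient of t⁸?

(1 + 2t + t³) has coefficients 1,2,0,1 for degrees 0…3.
(1 + t³ + t⁵) has coefficients 1,0,0,1,0,1,0,0,0 for degrees 0…8.
Multiplying by (1 + t + t² + t³ + t⁴ + t⁵) gives running coefficients 1,1,1,2,2,3,2,2,2 for degrees 0…8.
Finally multiplying by (2 - 2t + t² + 2t³), the product of all factors after the first has coefficients 2,0,1,5,3,6,4,7,8 for degrees 0…8.
[t⁸] = 1·8 + 2·7 + 1·6 = 28.

28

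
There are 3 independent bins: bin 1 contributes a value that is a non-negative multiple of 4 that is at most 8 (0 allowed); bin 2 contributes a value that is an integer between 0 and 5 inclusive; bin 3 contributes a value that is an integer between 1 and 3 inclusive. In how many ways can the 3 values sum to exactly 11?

The generating function for the choices is (1 + t^4 + t^8)·(1 + t + t^2 + t^3 + t^4 + t^5)·(t + t^2 + t^3); the count is [t^11].
(1 + t^4 + t^8) has coefficients 1,0,0,0,1,0,0,0,1 for degrees 0…8.
(1 + t + t^2 + t^3 + t^4 + t^5) has coefficients 1,1,1,1,1,1,0,0,0,0,0,0 for degrees 0…11.
Finally multiplying by (t + t^2 + t^3), the product of all factors after the first has coefficients 0,1,2,3,3,3,3,2,1,0,0,0 for degrees 0…11.
[t^11] = 1·0 + 1·2 + 1·3 = 5.

5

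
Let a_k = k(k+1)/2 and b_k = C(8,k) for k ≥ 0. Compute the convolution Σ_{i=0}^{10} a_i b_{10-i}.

Write out a_i and b_{10-i} for i = 0,…,10 and sum the products.
Σ = 0·0 + 1·0 + 3·1 + 6·8 + 10·28 + 15·56 + 21·70 + 28·56 + 36·28 + 45·8 + 55·1 = 5632.

5632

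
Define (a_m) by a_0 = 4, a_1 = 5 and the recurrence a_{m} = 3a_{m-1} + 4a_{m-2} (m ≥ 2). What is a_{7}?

29489

The ordinary generating function has denominator 1 - 3q - 4q^2.
Iterating the recurrence: a_0,…,a_{7} = 4, 5, 31, 113, 463, 1841, 7375, 29489.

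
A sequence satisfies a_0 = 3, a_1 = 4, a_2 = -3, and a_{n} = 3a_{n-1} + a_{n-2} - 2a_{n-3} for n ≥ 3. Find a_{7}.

The ordinary generating function has denominator 1 - 3t - t^2 + 2t^3.
Iterating the recurrence: a_0,…,a_{7} = 3, 4, -3, -11, -44, -137, -433, -1348.

-1348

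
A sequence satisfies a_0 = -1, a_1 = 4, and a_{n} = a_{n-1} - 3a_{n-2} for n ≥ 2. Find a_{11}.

The ordinary generating function has denominator 1 - t + 3t^2.
Iterating the recurrence: a_0,…,a_{11} = -1, 4, 7, -5, -26, -11, 67, 100, -101, -401, -98, 1105.

1105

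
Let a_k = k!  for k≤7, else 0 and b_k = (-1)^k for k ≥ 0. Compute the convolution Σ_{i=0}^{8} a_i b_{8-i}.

Write out a_i and b_{8-i} for i = 0,…,8 and sum the products.
Σ = 1·1 + 1·(-1) + 2·1 + 6·(-1) + 24·1 + 120·(-1) + 720·1 + 5040·(-1) + 0·1 = -4420.

-4420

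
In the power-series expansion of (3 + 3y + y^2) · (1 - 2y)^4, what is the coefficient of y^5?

(3 + 3y + y^2) has coefficients 3,3,1 for degrees 0…2.
(1 - 2y)^4 has coefficients 1,-8,24,-32,16,0 for degrees 0…5.
[y^5] = 3·0 + 3·16 + 1·(-32) = 16.

16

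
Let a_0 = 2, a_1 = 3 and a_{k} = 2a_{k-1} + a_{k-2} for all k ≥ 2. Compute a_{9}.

The ordinary generating function has denominator 1 - 2t - t^2.
Iterating the recurrence: a_0,…,a_{9} = 2, 3, 8, 19, 46, 111, 268, 647, 1562, 3771.

3771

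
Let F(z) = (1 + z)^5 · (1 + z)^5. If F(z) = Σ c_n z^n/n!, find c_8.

The EGF product rule gives c_8 = Σ_{k_1+k_2=8} C(8; k_1,k_2) · ∏ g_i(k_i), where (1+z)^5 gives the falling factorial (5)_k; (1+z)^5 gives the falling factorial (5)_k.
g_1(k) for k = 0…8: 1, 5, 20, 60, 120, 120, 0, 0, 0.
g_2(k) for k = 0…8: 1, 5, 20, 60, 120, 120, 0, 0, 0.
c_8 = Σ_k C(8,k)·g_1(k)·g_2(8−k) = 56·60·120 + 70·120·120 + 56·120·60 = 403200 + 1008000 + 403200 = 1814400.

1814400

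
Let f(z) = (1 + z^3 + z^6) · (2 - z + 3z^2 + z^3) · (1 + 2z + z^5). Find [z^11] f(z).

3

(1 + z^3 + z^6) has coefficients 1,0,0,1,0,0,1 for degrees 0…6.
(2 - z + 3z^2 + z^3) has coefficients 2,-1,3,1,0,0,0,0,0,0,0,0 for degrees 0…11.
Finally multiplying by (1 + 2z + z^5), the product of all factors after the first has coefficients 2,3,1,7,2,2,-1,3,1,0,0,0 for degrees 0…11.
[z^11] = 1·0 + 1·1 + 1·2 = 3.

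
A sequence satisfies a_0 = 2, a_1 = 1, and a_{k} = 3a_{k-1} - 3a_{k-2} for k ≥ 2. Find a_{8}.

81

The ordinary generating function has denominator 1 - 3z + 3z^2.
Iterating the recurrence: a_0,…,a_{8} = 2, 1, -3, -12, -27, -45, -54, -27, 81.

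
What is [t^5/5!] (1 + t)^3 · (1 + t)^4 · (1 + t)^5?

95040

The EGF product rule gives c_5 = Σ_{k_1+k_2+k_3=5} C(5; k_1,k_2,k_3) · ∏ g_i(k_i), where (1+t)^3 gives the falling factorial (3)_k; (1+t)^4 gives the falling factorial (4)_k; (1+t)^5 gives the falling factorial (5)_k.
g_1(k) for k = 0…5: 1, 3, 6, 6, 0, 0.
g_2(k) for k = 0…5: 1, 4, 12, 24, 24, 0.
g_3(k) for k = 0…5: 1, 5, 20, 60, 120, 120.
First combine the last two factors: h(k) = Σ_j C(k,j)·g_2(j)·g_3(k−j) for k = 0…5: 1, 9, 72, 504, 3024, 15120.
c_5 = Σ_k C(5,k)·g_1(k)·h(5−k) = 1·1·15120 + 5·3·3024 + 10·6·504 + 10·6·72 = 15120 + 45360 + 30240 + 4320 = 95040.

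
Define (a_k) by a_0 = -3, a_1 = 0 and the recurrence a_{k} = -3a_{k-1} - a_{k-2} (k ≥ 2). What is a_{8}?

1131

The ordinary generating function has denominator 1 + 3z + z^2.
Iterating the recurrence: a_0,…,a_{8} = -3, 0, 3, -9, 24, -63, 165, -432, 1131.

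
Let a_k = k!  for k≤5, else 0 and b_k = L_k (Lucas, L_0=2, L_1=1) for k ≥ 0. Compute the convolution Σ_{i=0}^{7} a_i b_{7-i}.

567

This is [x^7] in the product of the two ordinary generating functions.
Σ = 1·29 + 1·18 + 2·11 + 6·7 + 24·4 + 120·3 + 0·1 + 0·2 = 567.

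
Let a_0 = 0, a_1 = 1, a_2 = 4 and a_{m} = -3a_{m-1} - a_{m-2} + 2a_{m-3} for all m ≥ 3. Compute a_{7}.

The ordinary generating function has denominator 1 + 3y + y^2 - 2y^3.
Iterating the recurrence: a_0,…,a_{7} = 0, 1, 4, -13, 37, -90, 207, -457.

-457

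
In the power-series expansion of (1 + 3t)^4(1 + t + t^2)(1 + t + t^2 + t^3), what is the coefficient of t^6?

687

(1 + 3t)^4 has coefficients 1,12,54,108,81 for degrees 0…4.
(1 + t + t^2) has coefficients 1,1,1,0,0,0,0 for degrees 0…6.
Finally multiplying by (1 + t + t^2 + t^3), the product of all factors after the first has coefficients 1,2,3,3,2,1,0 for degrees 0…6.
[t^6] = 1·0 + 12·1 + 54·2 + 108·3 + 81·3 = 687.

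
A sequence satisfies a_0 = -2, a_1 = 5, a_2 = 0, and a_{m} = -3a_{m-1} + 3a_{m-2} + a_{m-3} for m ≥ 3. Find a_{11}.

The ordinary generating function has denominator 1 + 3x - 3x^2 - x^3.
Iterating the recurrence: a_0,…,a_{11} = -2, 5, 0, 13, -34, 141, -512, 1925, -7170, 26773, -99904, 372861.

372861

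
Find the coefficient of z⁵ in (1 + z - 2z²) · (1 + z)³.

-2

(1 + z - 2z²) has coefficients 1,1,-2 for degrees 0…2.
(1 + z)³ has coefficients 1,3,3,1,0,0 for degrees 0…5.
[z⁵] = 1·0 + 1·0 − 2·1 = -2.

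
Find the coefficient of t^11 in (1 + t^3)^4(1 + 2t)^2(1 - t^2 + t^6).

(1 + t^3)^4 has coefficients 1,0,0,4,0,0,6,0,0,4,0,0 for degrees 0…11.
(1 + 2t)^2 has coefficients 1,4,4,0,0,0,0,0,0,0,0,0 for degrees 0…11.
Finally multiplying by (1 - t^2 + t^6), the product of all factors after the first has coefficients 1,4,3,-4,-4,0,1,4,4,0,0,0 for degrees 0…11.
[t^11] = 1·0 + 4·4 + 6·0 + 4·3 = 28.

28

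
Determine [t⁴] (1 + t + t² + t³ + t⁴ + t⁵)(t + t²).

2

(1 + t + t² + t³ + t⁴ + t⁵) has coefficients 1,1,1,1,1 for degrees 0…4.
(t + t²) has coefficients 0,1,1,0,0 for degrees 0…4.
[t⁴] = 1·0 + 1·0 + 1·1 + 1·1 + 1·0 = 2.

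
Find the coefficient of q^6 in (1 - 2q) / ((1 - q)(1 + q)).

1

Partial fractions give a closed form: a_n = (-1/2)·1^n + (3/2)·(-1)^n.
At n = 6: a_6 = 1.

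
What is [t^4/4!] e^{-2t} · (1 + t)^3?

The EGF product rule gives c_4 = Σ_{k_1+k_2=4} C(4; k_1,k_2) · ∏ g_i(k_i), where e^{-2t} gives (-2)^k; (1+t)^3 gives the falling factorial (3)_k.
g_1(k) for k = 0…4: 1, -2, 4, -8, 16.
g_2(k) for k = 0…4: 1, 3, 6, 6, 0.
c_4 = Σ_k C(4,k)·g_1(k)·g_2(4−k) = 4·(-2)·6 + 6·4·6 + 4·(-8)·3 + 1·16·1 = −48 + 144 − 96 + 16 = 16.

16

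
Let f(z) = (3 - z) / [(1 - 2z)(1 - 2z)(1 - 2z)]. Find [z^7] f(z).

The denominator gives the recurrence a_n = 6a_(n−1) − 12a_(n−2) + 8a_(n−3) for n ≥ 3; the numerator fixes a_0 = 3, a_1 = 17, a_2 = 66.
Iterating: 3, 17, 66, 216, 640, 1776, 4704, 12032, so a_7 = 12032.

12032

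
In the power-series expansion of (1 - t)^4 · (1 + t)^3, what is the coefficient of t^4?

3

(1 - t)^4 has coefficients 1,-4,6,-4,1 for degrees 0…4.
(1 + t)^3 has coefficients 1,3,3,1,0 for degrees 0…4.
[t^4] = 1·0 − 4·1 + 6·3 − 4·3 + 1·1 = 3.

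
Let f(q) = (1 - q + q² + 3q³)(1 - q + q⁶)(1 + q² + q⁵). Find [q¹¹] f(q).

4

(1 - q + q² + 3q³) has coefficients 1,-1,1,3 for degrees 0…3.
(1 - q + q⁶) has coefficients 1,-1,0,0,0,0,1,0,0,0,0,0 for degrees 0…11.
Finally multiplying by (1 + q² + q⁵), the product of all factors after the first has coefficients 1,-1,1,-1,0,1,0,0,1,0,0,1 for degrees 0…11.
[q¹¹] = 1·1 − 1·0 + 1·0 + 3·1 = 4.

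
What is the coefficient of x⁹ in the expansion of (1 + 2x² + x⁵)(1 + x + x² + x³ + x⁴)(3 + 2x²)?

(1 + 2x² + x⁵) has coefficients 1,0,2,0,0,1 for degrees 0…5.
(1 + x + x² + x³ + x⁴) has coefficients 1,1,1,1,1,0,0,0,0,0 for degrees 0…9.
Finally multiplying by (3 + 2x²), the product of all factors after the first has coefficients 3,3,5,5,5,2,2,0,0,0 for degrees 0…9.
[x⁹] = 1·0 + 2·0 + 1·5 = 5.

5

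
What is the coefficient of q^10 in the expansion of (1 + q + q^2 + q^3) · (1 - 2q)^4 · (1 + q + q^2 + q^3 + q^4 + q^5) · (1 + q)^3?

21

(1 + q + q^2 + q^3) has coefficients 1,1,1,1 for degrees 0…3.
(1 - 2q)^4 has coefficients 1,-8,24,-32,16,0,0,0,0,0,0 for degrees 0…10.
Multiplying by (1 + q + q^2 + q^3 + q^4 + q^5) gives running coefficients 1,-7,17,-15,1,1,0,8,-16,16,0 for degrees 0…10.
Finally multiplying by (1 + q)^3, the product of all factors after the first has coefficients 1,-4,-1,16,0,-24,-9,12,9,-8,8 for degrees 0…10.
[q^10] = 1·8 + 1·(-8) + 1·9 + 1·12 = 21.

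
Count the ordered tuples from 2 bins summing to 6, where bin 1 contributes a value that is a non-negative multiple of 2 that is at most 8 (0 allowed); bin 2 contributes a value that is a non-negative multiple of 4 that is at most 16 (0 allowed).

2

The generating function for the choices is (1 + q^2 + q^4 + q^6 + q^8)·(1 + q^4 + q^8 + q^12 + q^16); the count is [q^6].
(1 + q^2 + q^4 + q^6 + q^8) has coefficients 1,0,1,0,1,0,1 for degrees 0…6.
(1 + q^4 + q^8 + q^12 + q^16) has coefficients 1,0,0,0,1,0,0 for degrees 0…6.
[q^6] = 1·0 + 1·1 + 1·0 + 1·1 = 2.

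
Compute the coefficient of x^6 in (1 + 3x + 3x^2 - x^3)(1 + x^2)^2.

(1 + 3x + 3x^2 - x^3) has coefficients 1,3,3,-1 for degrees 0…3.
(1 + x^2)^2 has coefficients 1,0,2,0,1,0,0 for degrees 0…6.
[x^6] = 1·0 + 3·0 + 3·1 − 1·0 = 3.

3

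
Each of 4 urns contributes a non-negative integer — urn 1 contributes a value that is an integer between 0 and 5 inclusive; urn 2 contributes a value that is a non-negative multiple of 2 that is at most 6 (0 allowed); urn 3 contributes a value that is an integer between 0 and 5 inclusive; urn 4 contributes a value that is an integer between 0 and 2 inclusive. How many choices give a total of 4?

The generating function for the choices is (1 + z + z² + z³ + z⁴ + z⁵)·(1 + z² + z⁴ + z⁶)·(1 + z + z² + z³ + z⁴ + z⁵)·(1 + z + z²); the count is [z⁴].
(1 + z + z² + z³ + z⁴ + z⁵) has coefficients 1,1,1,1,1 for degrees 0…4.
(1 + z² + z⁴ + z⁶) has coefficients 1,0,1,0,1 for degrees 0…4.
Multiplying by (1 + z + z² + z³ + z⁴ + z⁵) gives running coefficients 1,1,2,2,3 for degrees 0…4.
Finally multiplying by (1 + z + z²), the product of all factors after the first has coefficients 1,2,4,5,7 for degrees 0…4.
[z⁴] = 1·7 + 1·5 + 1·4 + 1·2 + 1·1 = 19.

19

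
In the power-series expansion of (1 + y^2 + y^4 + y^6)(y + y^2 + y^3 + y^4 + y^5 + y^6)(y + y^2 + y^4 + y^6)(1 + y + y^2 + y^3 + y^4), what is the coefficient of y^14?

42

(1 + y^2 + y^4 + y^6) has coefficients 1,0,1,0,1,0,1 for degrees 0…6.
(y + y^2 + y^3 + y^4 + y^5 + y^6) has coefficients 0,1,1,1,1,1,1,0,0,0,0,0,0,0,0 for degrees 0…14.
Multiplying by (y + y^2 + y^4 + y^6) gives running coefficients 0,0,1,2,2,3,3,4,3,2,2,1,1,0,0 for degrees 0…14.
Finally multiplying by (1 + y + y^2 + y^3 + y^4), the product of all factors after the first has coefficients 0,0,1,3,5,8,11,14,15,15,14,12,9,6,4 for degrees 0…14.
[y^14] = 1·4 + 1·9 + 1·14 + 1·15 = 42.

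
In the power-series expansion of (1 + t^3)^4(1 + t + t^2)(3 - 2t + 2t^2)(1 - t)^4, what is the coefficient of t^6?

(1 + t^3)^4 has coefficients 1,0,0,4,0,0,6 for degrees 0…6.
(1 + t + t^2) has coefficients 1,1,1,0,0,0,0 for degrees 0…6.
Multiplying by (3 - 2t + 2t^2) gives running coefficients 3,1,3,0,2,0,0 for degrees 0…6.
Finally multiplying by (1 - t)^4, the product of all factors after the first has coefficients 3,-11,17,-18,19,-19,15 for degrees 0…6.
[t^6] = 1·15 + 4·(-18) + 6·3 = -39.

-39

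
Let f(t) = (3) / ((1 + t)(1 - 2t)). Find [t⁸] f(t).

513

The denominator gives the recurrence a_n = a_(n−1) + 2a_(n−2) for n ≥ 2; the numerator fixes a_0 = 3, a_1 = 3.
Iterating: 3, 3, 9, 15, 33, 63, 129, 255, 513, so a_8 = 513.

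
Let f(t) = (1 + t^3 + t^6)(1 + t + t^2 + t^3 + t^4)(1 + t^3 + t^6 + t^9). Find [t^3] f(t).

(1 + t^3 + t^6) has coefficients 1,0,0,1 for degrees 0…3.
(1 + t + t^2 + t^3 + t^4) has coefficients 1,1,1,1 for degrees 0…3.
Finally multiplying by (1 + t^3 + t^6 + t^9), the product of all factors after the first has coefficients 1,1,1,2 for degrees 0…3.
[t^3] = 1·2 + 1·1 = 3.

3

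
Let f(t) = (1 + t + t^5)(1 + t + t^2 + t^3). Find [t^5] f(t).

(1 + t + t^5) has coefficients 1,1,0,0,0,1 for degrees 0…5.
(1 + t + t^2 + t^3) has coefficients 1,1,1,1,0,0 for degrees 0…5.
[t^5] = 1·0 + 1·0 + 1·1 = 1.

1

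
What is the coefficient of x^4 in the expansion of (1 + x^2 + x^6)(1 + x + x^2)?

1

(1 + x^2 + x^6) has coefficients 1,0,1,0,0 for degrees 0…4.
(1 + x + x^2) has coefficients 1,1,1,0,0 for degrees 0…4.
[x^4] = 1·0 + 1·1 = 1.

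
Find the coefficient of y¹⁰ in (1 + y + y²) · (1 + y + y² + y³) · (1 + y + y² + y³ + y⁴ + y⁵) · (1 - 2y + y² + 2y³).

19

(1 + y + y²) has coefficients 1,1,1 for degrees 0…2.
(1 + y + y² + y³) has coefficients 1,1,1,1,0,0,0,0,0,0,0 for degrees 0…10.
Multiplying by (1 + y + y² + y³ + y⁴ + y⁵) gives running coefficients 1,2,3,4,4,4,3,2,1,0,0 for degrees 0…10.
Finally multiplying by (1 - 2y + y² + 2y³), the product of all factors after the first has coefficients 1,0,0,2,3,6,7,8,8,6,5 for degrees 0…10.
[y¹⁰] = 1·5 + 1·6 + 1·8 = 19.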